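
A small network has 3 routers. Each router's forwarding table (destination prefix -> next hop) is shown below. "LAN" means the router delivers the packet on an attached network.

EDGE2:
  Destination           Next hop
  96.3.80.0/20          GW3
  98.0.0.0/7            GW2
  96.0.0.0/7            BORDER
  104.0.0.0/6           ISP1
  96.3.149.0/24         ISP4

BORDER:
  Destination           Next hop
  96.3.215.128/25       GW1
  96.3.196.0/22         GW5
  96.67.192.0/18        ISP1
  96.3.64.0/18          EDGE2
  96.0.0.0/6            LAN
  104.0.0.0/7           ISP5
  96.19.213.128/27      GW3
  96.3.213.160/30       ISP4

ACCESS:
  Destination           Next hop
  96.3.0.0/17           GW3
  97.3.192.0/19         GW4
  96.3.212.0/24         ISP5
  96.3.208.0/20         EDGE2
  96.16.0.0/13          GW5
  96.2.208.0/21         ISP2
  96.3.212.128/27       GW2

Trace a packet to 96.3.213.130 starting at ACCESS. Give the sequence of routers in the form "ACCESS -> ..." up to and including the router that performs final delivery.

At ACCESS: longest match for 96.3.213.130 is 96.3.208.0/20 -> EDGE2
At EDGE2: longest match for 96.3.213.130 is 96.0.0.0/7 -> BORDER
At BORDER: longest match for 96.3.213.130 is 96.0.0.0/6 -> LAN

ACCESS -> EDGE2 -> BORDER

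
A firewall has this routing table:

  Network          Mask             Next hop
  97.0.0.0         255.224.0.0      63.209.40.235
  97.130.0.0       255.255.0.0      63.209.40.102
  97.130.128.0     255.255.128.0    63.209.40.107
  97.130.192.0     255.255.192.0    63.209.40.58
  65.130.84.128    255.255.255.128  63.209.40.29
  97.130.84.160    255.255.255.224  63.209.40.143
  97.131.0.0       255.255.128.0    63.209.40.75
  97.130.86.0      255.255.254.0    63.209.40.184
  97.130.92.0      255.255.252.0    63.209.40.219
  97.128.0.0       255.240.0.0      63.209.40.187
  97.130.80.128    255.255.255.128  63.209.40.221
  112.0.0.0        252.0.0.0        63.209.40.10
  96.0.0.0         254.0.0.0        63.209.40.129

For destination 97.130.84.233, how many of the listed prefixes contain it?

3

Prefixes containing 97.130.84.233:
  96.0.0.0/7 (96.0.0.0 - 97.255.255.255)
  97.128.0.0/12 (97.128.0.0 - 97.143.255.255)
  97.130.0.0/16 (97.130.0.0 - 97.130.255.255)
Total matching entries: 3.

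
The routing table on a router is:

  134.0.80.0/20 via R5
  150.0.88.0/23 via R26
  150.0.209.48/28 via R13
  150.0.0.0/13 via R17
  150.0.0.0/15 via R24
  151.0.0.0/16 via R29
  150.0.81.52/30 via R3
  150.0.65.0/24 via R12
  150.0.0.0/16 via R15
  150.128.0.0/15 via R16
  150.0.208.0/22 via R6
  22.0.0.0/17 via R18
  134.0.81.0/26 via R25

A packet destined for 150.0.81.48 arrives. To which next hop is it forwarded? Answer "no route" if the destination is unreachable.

R15

Routes whose prefix contains 150.0.81.48:
  150.0.0.0/13 (150.0.0.0 - 150.7.255.255) -> R17
  150.0.0.0/15 (150.0.0.0 - 150.1.255.255) -> R24
  150.0.0.0/16 (150.0.0.0 - 150.0.255.255) -> R15
More-specific entries that do NOT match:
  150.0.81.52/30 (150.0.81.52 - 150.0.81.55) does not contain 150.0.81.48
  150.0.209.48/28 (150.0.209.48 - 150.0.209.63) does not contain 150.0.81.48
  134.0.81.0/26 (134.0.81.0 - 134.0.81.63) does not contain 150.0.81.48
  150.0.65.0/24 (150.0.65.0 - 150.0.65.255) does not contain 150.0.81.48
  150.0.88.0/23 (150.0.88.0 - 150.0.89.255) does not contain 150.0.81.48
  150.0.208.0/22 (150.0.208.0 - 150.0.211.255) does not contain 150.0.81.48
  134.0.80.0/20 (134.0.80.0 - 134.0.95.255) does not contain 150.0.81.48
  22.0.0.0/17 (22.0.0.0 - 22.0.127.255) does not contain 150.0.81.48
Longest matching prefix is /16 -> next hop R15.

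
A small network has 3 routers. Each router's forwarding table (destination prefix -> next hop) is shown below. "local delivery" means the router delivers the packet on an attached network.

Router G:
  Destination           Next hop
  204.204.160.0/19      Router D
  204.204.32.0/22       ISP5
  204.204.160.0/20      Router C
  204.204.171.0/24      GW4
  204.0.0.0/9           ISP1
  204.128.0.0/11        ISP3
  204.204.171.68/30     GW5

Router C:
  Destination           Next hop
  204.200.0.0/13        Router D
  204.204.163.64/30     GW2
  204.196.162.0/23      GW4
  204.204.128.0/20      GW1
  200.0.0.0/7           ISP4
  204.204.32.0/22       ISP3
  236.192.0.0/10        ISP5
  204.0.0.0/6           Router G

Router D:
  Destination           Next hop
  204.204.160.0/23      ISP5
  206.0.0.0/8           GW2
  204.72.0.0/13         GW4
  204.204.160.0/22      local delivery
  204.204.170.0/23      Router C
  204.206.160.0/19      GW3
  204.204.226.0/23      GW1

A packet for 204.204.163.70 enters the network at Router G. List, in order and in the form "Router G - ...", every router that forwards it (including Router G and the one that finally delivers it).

Router G - Router C - Router D

At Router G: longest match for 204.204.163.70 is 204.204.160.0/20 -> Router C
At Router C: longest match for 204.204.163.70 is 204.200.0.0/13 -> Router D
At Router D: longest match for 204.204.163.70 is 204.204.160.0/22 -> local delivery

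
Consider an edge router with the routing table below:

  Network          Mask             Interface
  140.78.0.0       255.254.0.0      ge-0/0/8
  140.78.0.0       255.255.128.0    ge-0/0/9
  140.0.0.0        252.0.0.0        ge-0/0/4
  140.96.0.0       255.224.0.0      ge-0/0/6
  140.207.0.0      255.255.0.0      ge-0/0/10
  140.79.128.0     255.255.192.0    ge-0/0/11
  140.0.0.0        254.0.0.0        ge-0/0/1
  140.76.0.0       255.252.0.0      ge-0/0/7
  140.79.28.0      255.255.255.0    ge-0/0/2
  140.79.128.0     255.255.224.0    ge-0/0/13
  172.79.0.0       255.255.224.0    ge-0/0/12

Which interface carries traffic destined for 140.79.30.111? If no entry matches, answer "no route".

Routes whose prefix contains 140.79.30.111:
  140.0.0.0/6 (140.0.0.0 - 143.255.255.255) -> ge-0/0/4
  140.0.0.0/7 (140.0.0.0 - 141.255.255.255) -> ge-0/0/1
  140.76.0.0/14 (140.76.0.0 - 140.79.255.255) -> ge-0/0/7
  140.78.0.0/15 (140.78.0.0 - 140.79.255.255) -> ge-0/0/8
More-specific entries that do NOT match:
  140.79.28.0/24 (140.79.28.0 - 140.79.28.255) does not contain 140.79.30.111
  140.79.128.0/19 (140.79.128.0 - 140.79.159.255) does not contain 140.79.30.111
  172.79.0.0/19 (172.79.0.0 - 172.79.31.255) does not contain 140.79.30.111
  140.79.128.0/18 (140.79.128.0 - 140.79.191.255) does not contain 140.79.30.111
  140.78.0.0/17 (140.78.0.0 - 140.78.127.255) does not contain 140.79.30.111
  140.207.0.0/16 (140.207.0.0 - 140.207.255.255) does not contain 140.79.30.111
Longest matching prefix is /15 -> interface ge-0/0/8.

ge-0/0/8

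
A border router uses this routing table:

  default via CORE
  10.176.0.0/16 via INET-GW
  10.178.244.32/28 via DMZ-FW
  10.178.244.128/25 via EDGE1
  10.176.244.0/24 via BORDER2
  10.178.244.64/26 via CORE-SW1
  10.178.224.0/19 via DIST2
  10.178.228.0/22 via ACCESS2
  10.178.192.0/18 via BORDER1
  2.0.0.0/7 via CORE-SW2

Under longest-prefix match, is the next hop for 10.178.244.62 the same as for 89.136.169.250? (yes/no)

10.178.244.62: longest match 10.178.224.0/19 -> DIST2
89.136.169.250: longest match 0.0.0.0/0 -> CORE

no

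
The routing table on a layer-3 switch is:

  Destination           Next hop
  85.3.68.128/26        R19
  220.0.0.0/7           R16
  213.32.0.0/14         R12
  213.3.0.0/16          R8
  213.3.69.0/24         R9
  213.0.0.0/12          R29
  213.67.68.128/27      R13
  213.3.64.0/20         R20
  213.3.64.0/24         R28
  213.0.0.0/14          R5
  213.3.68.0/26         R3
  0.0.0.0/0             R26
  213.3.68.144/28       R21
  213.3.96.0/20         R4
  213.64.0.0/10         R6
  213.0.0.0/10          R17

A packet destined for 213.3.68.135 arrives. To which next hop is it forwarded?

R20

Routes whose prefix contains 213.3.68.135:
  0.0.0.0/0 (default, matches everything) -> R26
  213.0.0.0/10 (213.0.0.0 - 213.63.255.255) -> R17
  213.0.0.0/12 (213.0.0.0 - 213.15.255.255) -> R29
  213.0.0.0/14 (213.0.0.0 - 213.3.255.255) -> R5
  213.3.0.0/16 (213.3.0.0 - 213.3.255.255) -> R8
  213.3.64.0/20 (213.3.64.0 - 213.3.79.255) -> R20
More-specific entries that do NOT match:
  213.3.68.144/28 (213.3.68.144 - 213.3.68.159) does not contain 213.3.68.135
  213.67.68.128/27 (213.67.68.128 - 213.67.68.159) does not contain 213.3.68.135
  85.3.68.128/26 (85.3.68.128 - 85.3.68.191) does not contain 213.3.68.135
  213.3.68.0/26 (213.3.68.0 - 213.3.68.63) does not contain 213.3.68.135
  213.3.69.0/24 (213.3.69.0 - 213.3.69.255) does not contain 213.3.68.135
  213.3.64.0/24 (213.3.64.0 - 213.3.64.255) does not contain 213.3.68.135
Longest matching prefix is /20 -> next hop R20.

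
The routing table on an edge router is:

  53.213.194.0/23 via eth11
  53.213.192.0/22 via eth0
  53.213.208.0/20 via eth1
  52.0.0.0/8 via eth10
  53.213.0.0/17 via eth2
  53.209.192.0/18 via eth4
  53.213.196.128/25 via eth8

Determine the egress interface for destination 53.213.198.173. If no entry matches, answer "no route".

no route

No entry's prefix contains 53.213.198.173; there is no default route.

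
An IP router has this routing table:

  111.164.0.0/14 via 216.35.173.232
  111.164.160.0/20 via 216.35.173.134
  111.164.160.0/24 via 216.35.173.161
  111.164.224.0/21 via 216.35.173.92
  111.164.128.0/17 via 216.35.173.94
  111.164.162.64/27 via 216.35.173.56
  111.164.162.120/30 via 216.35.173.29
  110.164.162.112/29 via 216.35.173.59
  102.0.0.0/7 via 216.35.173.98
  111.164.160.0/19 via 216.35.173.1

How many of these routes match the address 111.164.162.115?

4

Prefixes containing 111.164.162.115:
  111.164.0.0/14 (111.164.0.0 - 111.167.255.255)
  111.164.128.0/17 (111.164.128.0 - 111.164.255.255)
  111.164.160.0/19 (111.164.160.0 - 111.164.191.255)
  111.164.160.0/20 (111.164.160.0 - 111.164.175.255)
Total matching entries: 4.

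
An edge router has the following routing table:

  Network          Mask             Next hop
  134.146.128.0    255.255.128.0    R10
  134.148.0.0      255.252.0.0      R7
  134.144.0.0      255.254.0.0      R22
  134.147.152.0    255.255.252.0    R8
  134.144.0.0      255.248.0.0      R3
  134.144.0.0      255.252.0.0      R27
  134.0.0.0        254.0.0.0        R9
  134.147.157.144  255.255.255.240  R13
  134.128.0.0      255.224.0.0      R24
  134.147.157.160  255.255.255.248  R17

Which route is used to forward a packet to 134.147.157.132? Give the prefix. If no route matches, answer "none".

Entries matching 134.147.157.132:
  134.0.0.0/7 (134.0.0.0 - 135.255.255.255)
  134.128.0.0/11 (134.128.0.0 - 134.159.255.255)
  134.144.0.0/13 (134.144.0.0 - 134.151.255.255)
  134.144.0.0/14 (134.144.0.0 - 134.147.255.255)
Most specific is 134.144.0.0/14.

134.144.0.0/14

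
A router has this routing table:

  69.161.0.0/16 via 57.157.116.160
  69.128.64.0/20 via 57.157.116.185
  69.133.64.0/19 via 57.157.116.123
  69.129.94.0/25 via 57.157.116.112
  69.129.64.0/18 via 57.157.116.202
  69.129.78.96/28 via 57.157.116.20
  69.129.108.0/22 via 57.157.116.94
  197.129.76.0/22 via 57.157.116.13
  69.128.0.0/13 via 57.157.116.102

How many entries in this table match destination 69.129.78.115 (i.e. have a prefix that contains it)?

2

Prefixes containing 69.129.78.115:
  69.128.0.0/13 (69.128.0.0 - 69.135.255.255)
  69.129.64.0/18 (69.129.64.0 - 69.129.127.255)
Total matching entries: 2.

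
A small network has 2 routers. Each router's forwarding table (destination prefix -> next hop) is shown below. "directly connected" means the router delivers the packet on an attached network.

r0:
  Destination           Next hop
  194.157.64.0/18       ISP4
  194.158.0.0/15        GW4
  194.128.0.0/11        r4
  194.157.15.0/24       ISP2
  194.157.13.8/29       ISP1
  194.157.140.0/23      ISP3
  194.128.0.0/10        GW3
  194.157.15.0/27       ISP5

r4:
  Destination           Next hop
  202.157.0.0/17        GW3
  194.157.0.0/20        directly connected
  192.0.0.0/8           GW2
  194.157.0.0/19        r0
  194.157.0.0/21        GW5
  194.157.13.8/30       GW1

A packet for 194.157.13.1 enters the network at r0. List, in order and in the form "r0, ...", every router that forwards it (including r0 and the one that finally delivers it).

r0, r4

At r0: longest match for 194.157.13.1 is 194.128.0.0/11 -> r4
At r4: longest match for 194.157.13.1 is 194.157.0.0/20 -> directly connected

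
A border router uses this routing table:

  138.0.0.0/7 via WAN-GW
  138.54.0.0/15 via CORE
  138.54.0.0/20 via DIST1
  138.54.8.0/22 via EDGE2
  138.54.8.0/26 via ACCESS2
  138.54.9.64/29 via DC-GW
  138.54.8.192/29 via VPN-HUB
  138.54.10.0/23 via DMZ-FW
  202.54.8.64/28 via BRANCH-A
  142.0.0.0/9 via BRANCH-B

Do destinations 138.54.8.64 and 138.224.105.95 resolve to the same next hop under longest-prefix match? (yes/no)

no

138.54.8.64: longest match 138.54.8.0/22 -> EDGE2
138.224.105.95: longest match 138.0.0.0/7 -> WAN-GW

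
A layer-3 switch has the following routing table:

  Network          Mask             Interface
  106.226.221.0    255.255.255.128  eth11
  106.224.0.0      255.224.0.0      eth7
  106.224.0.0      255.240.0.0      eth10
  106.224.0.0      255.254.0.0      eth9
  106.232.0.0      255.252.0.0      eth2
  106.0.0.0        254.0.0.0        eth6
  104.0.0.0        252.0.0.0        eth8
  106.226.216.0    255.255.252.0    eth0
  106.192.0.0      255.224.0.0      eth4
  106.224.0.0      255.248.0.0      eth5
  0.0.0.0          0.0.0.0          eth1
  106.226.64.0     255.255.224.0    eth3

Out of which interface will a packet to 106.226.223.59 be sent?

eth5

Routes whose prefix contains 106.226.223.59:
  0.0.0.0/0 (default, matches everything) -> eth1
  104.0.0.0/6 (104.0.0.0 - 107.255.255.255) -> eth8
  106.0.0.0/7 (106.0.0.0 - 107.255.255.255) -> eth6
  106.224.0.0/11 (106.224.0.0 - 106.255.255.255) -> eth7
  106.224.0.0/12 (106.224.0.0 - 106.239.255.255) -> eth10
  106.224.0.0/13 (106.224.0.0 - 106.231.255.255) -> eth5
More-specific entries that do NOT match:
  106.226.221.0/25 (106.226.221.0 - 106.226.221.127) does not contain 106.226.223.59
  106.226.216.0/22 (106.226.216.0 - 106.226.219.255) does not contain 106.226.223.59
  106.226.64.0/19 (106.226.64.0 - 106.226.95.255) does not contain 106.226.223.59
  106.224.0.0/15 (106.224.0.0 - 106.225.255.255) does not contain 106.226.223.59
  106.232.0.0/14 (106.232.0.0 - 106.235.255.255) does not contain 106.226.223.59
Longest matching prefix is /13 -> interface eth5.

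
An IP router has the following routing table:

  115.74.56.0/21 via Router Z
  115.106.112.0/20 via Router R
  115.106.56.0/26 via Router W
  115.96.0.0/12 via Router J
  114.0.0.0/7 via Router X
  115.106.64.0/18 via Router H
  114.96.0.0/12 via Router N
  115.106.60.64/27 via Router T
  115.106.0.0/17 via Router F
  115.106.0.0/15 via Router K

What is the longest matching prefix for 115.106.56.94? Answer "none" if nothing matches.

115.106.0.0/17

Entries matching 115.106.56.94:
  114.0.0.0/7 (114.0.0.0 - 115.255.255.255)
  115.96.0.0/12 (115.96.0.0 - 115.111.255.255)
  115.106.0.0/15 (115.106.0.0 - 115.107.255.255)
  115.106.0.0/17 (115.106.0.0 - 115.106.127.255)
Most specific is 115.106.0.0/17.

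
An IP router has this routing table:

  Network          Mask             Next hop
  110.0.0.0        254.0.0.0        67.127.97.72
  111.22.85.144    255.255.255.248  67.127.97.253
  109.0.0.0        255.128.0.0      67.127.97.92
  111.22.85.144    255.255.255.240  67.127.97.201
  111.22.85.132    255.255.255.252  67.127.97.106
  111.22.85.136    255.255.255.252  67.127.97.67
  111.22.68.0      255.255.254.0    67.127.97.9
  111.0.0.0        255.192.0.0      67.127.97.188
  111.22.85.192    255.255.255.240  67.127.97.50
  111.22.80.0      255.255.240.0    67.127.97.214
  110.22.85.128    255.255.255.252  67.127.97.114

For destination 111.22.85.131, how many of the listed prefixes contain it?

3

Prefixes containing 111.22.85.131:
  110.0.0.0/7 (110.0.0.0 - 111.255.255.255)
  111.0.0.0/10 (111.0.0.0 - 111.63.255.255)
  111.22.80.0/20 (111.22.80.0 - 111.22.95.255)
Total matching entries: 3.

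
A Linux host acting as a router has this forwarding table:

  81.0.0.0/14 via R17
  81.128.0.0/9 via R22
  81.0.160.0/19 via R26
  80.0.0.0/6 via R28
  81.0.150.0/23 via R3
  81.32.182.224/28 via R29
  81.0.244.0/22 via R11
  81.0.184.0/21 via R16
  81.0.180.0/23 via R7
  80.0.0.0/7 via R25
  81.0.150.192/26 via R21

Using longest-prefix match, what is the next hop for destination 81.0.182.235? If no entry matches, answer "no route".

Routes whose prefix contains 81.0.182.235:
  80.0.0.0/6 (80.0.0.0 - 83.255.255.255) -> R28
  80.0.0.0/7 (80.0.0.0 - 81.255.255.255) -> R25
  81.0.0.0/14 (81.0.0.0 - 81.3.255.255) -> R17
  81.0.160.0/19 (81.0.160.0 - 81.0.191.255) -> R26
More-specific entries that do NOT match:
  81.32.182.224/28 (81.32.182.224 - 81.32.182.239) does not contain 81.0.182.235
  81.0.150.192/26 (81.0.150.192 - 81.0.150.255) does not contain 81.0.182.235
  81.0.150.0/23 (81.0.150.0 - 81.0.151.255) does not contain 81.0.182.235
  81.0.180.0/23 (81.0.180.0 - 81.0.181.255) does not contain 81.0.182.235
  81.0.244.0/22 (81.0.244.0 - 81.0.247.255) does not contain 81.0.182.235
  81.0.184.0/21 (81.0.184.0 - 81.0.191.255) does not contain 81.0.182.235
Longest matching prefix is /19 -> next hop R26.

R26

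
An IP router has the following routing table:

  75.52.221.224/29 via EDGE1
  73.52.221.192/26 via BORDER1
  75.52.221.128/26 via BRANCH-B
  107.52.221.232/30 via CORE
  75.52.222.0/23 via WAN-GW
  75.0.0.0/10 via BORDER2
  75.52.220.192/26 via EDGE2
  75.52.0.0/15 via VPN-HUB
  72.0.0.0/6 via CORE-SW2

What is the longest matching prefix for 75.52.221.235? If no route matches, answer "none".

75.52.0.0/15

Entries matching 75.52.221.235:
  72.0.0.0/6 (72.0.0.0 - 75.255.255.255)
  75.0.0.0/10 (75.0.0.0 - 75.63.255.255)
  75.52.0.0/15 (75.52.0.0 - 75.53.255.255)
Most specific is 75.52.0.0/15.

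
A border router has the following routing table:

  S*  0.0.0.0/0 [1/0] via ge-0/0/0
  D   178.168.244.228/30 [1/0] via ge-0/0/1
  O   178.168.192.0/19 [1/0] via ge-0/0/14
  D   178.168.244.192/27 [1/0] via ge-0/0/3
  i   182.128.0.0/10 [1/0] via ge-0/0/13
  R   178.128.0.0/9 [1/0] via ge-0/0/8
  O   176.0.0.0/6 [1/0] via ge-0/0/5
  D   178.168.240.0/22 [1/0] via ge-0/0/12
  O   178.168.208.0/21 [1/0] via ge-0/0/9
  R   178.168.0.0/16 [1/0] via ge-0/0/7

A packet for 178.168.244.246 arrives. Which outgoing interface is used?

ge-0/0/7

Routes whose prefix contains 178.168.244.246:
  0.0.0.0/0 (default, matches everything) -> ge-0/0/0
  176.0.0.0/6 (176.0.0.0 - 179.255.255.255) -> ge-0/0/5
  178.128.0.0/9 (178.128.0.0 - 178.255.255.255) -> ge-0/0/8
  178.168.0.0/16 (178.168.0.0 - 178.168.255.255) -> ge-0/0/7
More-specific entries that do NOT match:
  178.168.244.228/30 (178.168.244.228 - 178.168.244.231) does not contain 178.168.244.246
  178.168.244.192/27 (178.168.244.192 - 178.168.244.223) does not contain 178.168.244.246
  178.168.240.0/22 (178.168.240.0 - 178.168.243.255) does not contain 178.168.244.246
  178.168.208.0/21 (178.168.208.0 - 178.168.215.255) does not contain 178.168.244.246
  178.168.192.0/19 (178.168.192.0 - 178.168.223.255) does not contain 178.168.244.246
Longest matching prefix is /16 -> interface ge-0/0/7.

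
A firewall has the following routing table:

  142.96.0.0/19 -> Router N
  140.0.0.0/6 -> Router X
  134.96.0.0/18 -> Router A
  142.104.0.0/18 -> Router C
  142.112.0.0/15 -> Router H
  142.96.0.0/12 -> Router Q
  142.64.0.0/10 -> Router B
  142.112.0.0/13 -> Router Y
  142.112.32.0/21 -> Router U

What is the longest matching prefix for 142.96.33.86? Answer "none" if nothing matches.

Entries matching 142.96.33.86:
  140.0.0.0/6 (140.0.0.0 - 143.255.255.255)
  142.64.0.0/10 (142.64.0.0 - 142.127.255.255)
  142.96.0.0/12 (142.96.0.0 - 142.111.255.255)
Most specific is 142.96.0.0/12.

142.96.0.0/12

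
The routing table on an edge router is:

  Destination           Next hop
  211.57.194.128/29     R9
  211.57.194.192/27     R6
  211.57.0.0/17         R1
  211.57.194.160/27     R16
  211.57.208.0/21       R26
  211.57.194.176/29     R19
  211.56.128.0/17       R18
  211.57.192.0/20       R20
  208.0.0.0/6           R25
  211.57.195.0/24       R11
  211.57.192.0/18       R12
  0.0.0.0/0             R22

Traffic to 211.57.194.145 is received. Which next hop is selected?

Routes whose prefix contains 211.57.194.145:
  0.0.0.0/0 (default, matches everything) -> R22
  208.0.0.0/6 (208.0.0.0 - 211.255.255.255) -> R25
  211.57.192.0/18 (211.57.192.0 - 211.57.255.255) -> R12
  211.57.192.0/20 (211.57.192.0 - 211.57.207.255) -> R20
More-specific entries that do NOT match:
  211.57.194.128/29 (211.57.194.128 - 211.57.194.135) does not contain 211.57.194.145
  211.57.194.176/29 (211.57.194.176 - 211.57.194.183) does not contain 211.57.194.145
  211.57.194.192/27 (211.57.194.192 - 211.57.194.223) does not contain 211.57.194.145
  211.57.194.160/27 (211.57.194.160 - 211.57.194.191) does not contain 211.57.194.145
  211.57.195.0/24 (211.57.195.0 - 211.57.195.255) does not contain 211.57.194.145
  211.57.208.0/21 (211.57.208.0 - 211.57.215.255) does not contain 211.57.194.145
Longest matching prefix is /20 -> next hop R20.

R20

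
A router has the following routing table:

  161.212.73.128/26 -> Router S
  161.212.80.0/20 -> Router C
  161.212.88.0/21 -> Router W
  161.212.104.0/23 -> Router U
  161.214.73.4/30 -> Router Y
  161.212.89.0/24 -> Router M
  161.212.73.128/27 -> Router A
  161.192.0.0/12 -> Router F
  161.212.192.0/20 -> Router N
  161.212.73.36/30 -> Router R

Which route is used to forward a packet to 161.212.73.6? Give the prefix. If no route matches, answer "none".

none

161.212.73.6 is outside every listed prefix and there is no default route.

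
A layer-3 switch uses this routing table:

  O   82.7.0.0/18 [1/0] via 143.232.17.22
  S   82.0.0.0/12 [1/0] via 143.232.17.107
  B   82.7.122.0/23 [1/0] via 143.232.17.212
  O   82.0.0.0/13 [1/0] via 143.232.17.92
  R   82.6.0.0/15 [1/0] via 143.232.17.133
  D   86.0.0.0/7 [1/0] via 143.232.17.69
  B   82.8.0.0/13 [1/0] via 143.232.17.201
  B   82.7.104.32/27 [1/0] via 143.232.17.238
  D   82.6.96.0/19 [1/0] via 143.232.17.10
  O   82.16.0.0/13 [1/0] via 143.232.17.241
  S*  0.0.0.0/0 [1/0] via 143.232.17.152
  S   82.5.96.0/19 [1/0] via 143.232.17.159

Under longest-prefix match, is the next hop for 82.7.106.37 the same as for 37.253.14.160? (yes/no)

82.7.106.37: longest match 82.6.0.0/15 -> 143.232.17.133
37.253.14.160: longest match 0.0.0.0/0 -> 143.232.17.152

no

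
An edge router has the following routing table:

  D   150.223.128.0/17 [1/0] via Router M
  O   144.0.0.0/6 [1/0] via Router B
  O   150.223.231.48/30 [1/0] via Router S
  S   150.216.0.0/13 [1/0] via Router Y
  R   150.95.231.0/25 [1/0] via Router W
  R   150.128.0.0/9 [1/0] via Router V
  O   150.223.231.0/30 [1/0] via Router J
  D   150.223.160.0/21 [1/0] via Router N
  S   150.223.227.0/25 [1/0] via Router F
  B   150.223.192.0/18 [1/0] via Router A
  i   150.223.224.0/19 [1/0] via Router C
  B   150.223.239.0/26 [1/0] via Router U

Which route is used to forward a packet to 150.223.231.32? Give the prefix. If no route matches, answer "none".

Entries matching 150.223.231.32:
  150.128.0.0/9 (150.128.0.0 - 150.255.255.255)
  150.216.0.0/13 (150.216.0.0 - 150.223.255.255)
  150.223.128.0/17 (150.223.128.0 - 150.223.255.255)
  150.223.192.0/18 (150.223.192.0 - 150.223.255.255)
  150.223.224.0/19 (150.223.224.0 - 150.223.255.255)
Most specific is 150.223.224.0/19.

150.223.224.0/19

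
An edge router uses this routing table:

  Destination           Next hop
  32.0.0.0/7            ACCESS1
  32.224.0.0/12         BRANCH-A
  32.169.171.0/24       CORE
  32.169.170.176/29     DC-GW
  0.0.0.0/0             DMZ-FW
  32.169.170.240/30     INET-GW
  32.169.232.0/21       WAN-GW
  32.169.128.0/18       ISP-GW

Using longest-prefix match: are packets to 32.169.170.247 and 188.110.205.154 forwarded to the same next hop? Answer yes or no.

no

32.169.170.247: longest match 32.169.128.0/18 -> ISP-GW
188.110.205.154: longest match 0.0.0.0/0 -> DMZ-FW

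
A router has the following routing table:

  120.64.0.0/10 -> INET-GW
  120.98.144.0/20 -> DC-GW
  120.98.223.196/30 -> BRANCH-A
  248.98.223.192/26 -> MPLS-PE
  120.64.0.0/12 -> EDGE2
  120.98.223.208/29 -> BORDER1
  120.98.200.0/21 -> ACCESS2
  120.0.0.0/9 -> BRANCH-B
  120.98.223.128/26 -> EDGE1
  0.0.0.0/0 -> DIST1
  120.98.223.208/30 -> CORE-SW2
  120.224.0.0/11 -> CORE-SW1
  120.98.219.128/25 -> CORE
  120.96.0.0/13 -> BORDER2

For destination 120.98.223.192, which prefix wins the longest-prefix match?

Entries matching 120.98.223.192:
  0.0.0.0/0 (default, matches everything)
  120.0.0.0/9 (120.0.0.0 - 120.127.255.255)
  120.64.0.0/10 (120.64.0.0 - 120.127.255.255)
  120.96.0.0/13 (120.96.0.0 - 120.103.255.255)
Most specific is 120.96.0.0/13.

120.96.0.0/13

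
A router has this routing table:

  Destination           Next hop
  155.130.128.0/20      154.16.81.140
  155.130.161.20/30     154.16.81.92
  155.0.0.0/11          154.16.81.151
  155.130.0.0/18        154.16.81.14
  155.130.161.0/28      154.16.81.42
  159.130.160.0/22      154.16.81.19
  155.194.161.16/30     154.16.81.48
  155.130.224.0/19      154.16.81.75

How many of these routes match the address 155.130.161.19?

No listed prefix contains 155.130.161.19.
Total matching entries: 0.

0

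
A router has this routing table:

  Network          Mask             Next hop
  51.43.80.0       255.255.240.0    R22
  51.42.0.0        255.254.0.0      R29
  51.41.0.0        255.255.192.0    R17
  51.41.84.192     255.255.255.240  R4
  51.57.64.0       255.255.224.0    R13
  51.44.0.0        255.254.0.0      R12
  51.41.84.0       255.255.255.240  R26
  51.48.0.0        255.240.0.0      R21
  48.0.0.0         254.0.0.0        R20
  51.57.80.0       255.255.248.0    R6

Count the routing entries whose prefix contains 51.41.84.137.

No listed prefix contains 51.41.84.137.
Total matching entries: 0.

0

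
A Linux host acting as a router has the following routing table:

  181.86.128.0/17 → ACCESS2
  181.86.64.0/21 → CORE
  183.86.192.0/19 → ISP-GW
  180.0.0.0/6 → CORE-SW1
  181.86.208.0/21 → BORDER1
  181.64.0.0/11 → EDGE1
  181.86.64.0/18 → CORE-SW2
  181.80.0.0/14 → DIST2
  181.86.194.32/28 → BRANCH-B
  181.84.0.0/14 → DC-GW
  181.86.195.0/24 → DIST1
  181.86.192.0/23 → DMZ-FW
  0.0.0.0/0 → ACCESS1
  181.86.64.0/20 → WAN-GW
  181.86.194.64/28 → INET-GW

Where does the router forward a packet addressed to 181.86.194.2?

Routes whose prefix contains 181.86.194.2:
  0.0.0.0/0 (default, matches everything) -> ACCESS1
  180.0.0.0/6 (180.0.0.0 - 183.255.255.255) -> CORE-SW1
  181.64.0.0/11 (181.64.0.0 - 181.95.255.255) -> EDGE1
  181.84.0.0/14 (181.84.0.0 - 181.87.255.255) -> DC-GW
  181.86.128.0/17 (181.86.128.0 - 181.86.255.255) -> ACCESS2
More-specific entries that do NOT match:
  181.86.194.32/28 (181.86.194.32 - 181.86.194.47) does not contain 181.86.194.2
  181.86.194.64/28 (181.86.194.64 - 181.86.194.79) does not contain 181.86.194.2
  181.86.195.0/24 (181.86.195.0 - 181.86.195.255) does not contain 181.86.194.2
  181.86.192.0/23 (181.86.192.0 - 181.86.193.255) does not contain 181.86.194.2
  181.86.64.0/21 (181.86.64.0 - 181.86.71.255) does not contain 181.86.194.2
  181.86.208.0/21 (181.86.208.0 - 181.86.215.255) does not contain 181.86.194.2
  181.86.64.0/20 (181.86.64.0 - 181.86.79.255) does not contain 181.86.194.2
  183.86.192.0/19 (183.86.192.0 - 183.86.223.255) does not contain 181.86.194.2
  181.86.64.0/18 (181.86.64.0 - 181.86.127.255) does not contain 181.86.194.2
Longest matching prefix is /17 -> next hop ACCESS2.

ACCESS2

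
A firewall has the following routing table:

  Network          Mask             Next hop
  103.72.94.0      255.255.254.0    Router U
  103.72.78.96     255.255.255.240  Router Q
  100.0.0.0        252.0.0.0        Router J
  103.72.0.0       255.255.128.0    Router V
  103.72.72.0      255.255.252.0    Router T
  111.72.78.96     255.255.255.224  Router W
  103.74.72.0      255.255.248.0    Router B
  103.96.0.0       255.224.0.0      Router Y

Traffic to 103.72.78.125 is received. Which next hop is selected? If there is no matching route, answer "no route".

Router V

Routes whose prefix contains 103.72.78.125:
  100.0.0.0/6 (100.0.0.0 - 103.255.255.255) -> Router J
  103.72.0.0/17 (103.72.0.0 - 103.72.127.255) -> Router V
More-specific entries that do NOT match:
  103.72.78.96/28 (103.72.78.96 - 103.72.78.111) does not contain 103.72.78.125
  111.72.78.96/27 (111.72.78.96 - 111.72.78.127) does not contain 103.72.78.125
  103.72.94.0/23 (103.72.94.0 - 103.72.95.255) does not contain 103.72.78.125
  103.72.72.0/22 (103.72.72.0 - 103.72.75.255) does not contain 103.72.78.125
  103.74.72.0/21 (103.74.72.0 - 103.74.79.255) does not contain 103.72.78.125
Longest matching prefix is /17 -> next hop Router V.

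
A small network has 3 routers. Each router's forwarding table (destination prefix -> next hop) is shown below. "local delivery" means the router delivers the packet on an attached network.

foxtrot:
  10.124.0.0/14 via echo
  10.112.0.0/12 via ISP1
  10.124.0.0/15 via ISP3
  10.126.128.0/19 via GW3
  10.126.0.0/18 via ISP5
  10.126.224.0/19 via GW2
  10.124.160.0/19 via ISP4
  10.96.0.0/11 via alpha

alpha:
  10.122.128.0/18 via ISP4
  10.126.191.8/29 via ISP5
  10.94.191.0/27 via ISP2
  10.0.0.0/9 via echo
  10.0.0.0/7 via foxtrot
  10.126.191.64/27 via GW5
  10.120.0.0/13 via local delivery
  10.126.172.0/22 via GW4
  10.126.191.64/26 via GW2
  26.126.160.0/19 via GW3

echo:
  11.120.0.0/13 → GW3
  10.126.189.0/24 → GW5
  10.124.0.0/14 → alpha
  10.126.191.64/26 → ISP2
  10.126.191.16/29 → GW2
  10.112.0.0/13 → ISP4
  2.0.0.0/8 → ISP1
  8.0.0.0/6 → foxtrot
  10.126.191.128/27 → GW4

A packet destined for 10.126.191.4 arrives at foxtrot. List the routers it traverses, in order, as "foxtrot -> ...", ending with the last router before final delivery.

foxtrot -> echo -> alpha

At foxtrot: longest match for 10.126.191.4 is 10.124.0.0/14 -> echo
At echo: longest match for 10.126.191.4 is 10.124.0.0/14 -> alpha
At alpha: longest match for 10.126.191.4 is 10.120.0.0/13 -> local delivery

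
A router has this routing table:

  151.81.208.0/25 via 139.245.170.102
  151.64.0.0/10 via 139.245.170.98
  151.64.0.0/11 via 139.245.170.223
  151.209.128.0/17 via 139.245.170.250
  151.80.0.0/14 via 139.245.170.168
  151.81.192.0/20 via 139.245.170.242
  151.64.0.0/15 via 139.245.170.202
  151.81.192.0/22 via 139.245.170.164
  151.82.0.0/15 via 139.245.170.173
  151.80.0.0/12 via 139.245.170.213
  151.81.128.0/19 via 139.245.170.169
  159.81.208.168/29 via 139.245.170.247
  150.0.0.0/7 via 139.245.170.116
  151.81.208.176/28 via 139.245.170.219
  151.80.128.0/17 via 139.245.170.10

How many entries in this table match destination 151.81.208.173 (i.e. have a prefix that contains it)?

Prefixes containing 151.81.208.173:
  150.0.0.0/7 (150.0.0.0 - 151.255.255.255)
  151.64.0.0/10 (151.64.0.0 - 151.127.255.255)
  151.64.0.0/11 (151.64.0.0 - 151.95.255.255)
  151.80.0.0/12 (151.80.0.0 - 151.95.255.255)
  151.80.0.0/14 (151.80.0.0 - 151.83.255.255)
Total matching entries: 5.

5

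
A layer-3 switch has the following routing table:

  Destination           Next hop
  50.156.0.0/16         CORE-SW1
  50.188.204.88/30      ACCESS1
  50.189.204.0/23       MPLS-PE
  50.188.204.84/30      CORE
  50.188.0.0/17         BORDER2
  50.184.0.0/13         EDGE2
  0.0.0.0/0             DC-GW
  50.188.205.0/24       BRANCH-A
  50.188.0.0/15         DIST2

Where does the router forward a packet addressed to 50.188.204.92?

DIST2

Routes whose prefix contains 50.188.204.92:
  0.0.0.0/0 (default, matches everything) -> DC-GW
  50.184.0.0/13 (50.184.0.0 - 50.191.255.255) -> EDGE2
  50.188.0.0/15 (50.188.0.0 - 50.189.255.255) -> DIST2
More-specific entries that do NOT match:
  50.188.204.88/30 (50.188.204.88 - 50.188.204.91) does not contain 50.188.204.92
  50.188.204.84/30 (50.188.204.84 - 50.188.204.87) does not contain 50.188.204.92
  50.188.205.0/24 (50.188.205.0 - 50.188.205.255) does not contain 50.188.204.92
  50.189.204.0/23 (50.189.204.0 - 50.189.205.255) does not contain 50.188.204.92
  50.188.0.0/17 (50.188.0.0 - 50.188.127.255) does not contain 50.188.204.92
  50.156.0.0/16 (50.156.0.0 - 50.156.255.255) does not contain 50.188.204.92
Longest matching prefix is /15 -> next hop DIST2.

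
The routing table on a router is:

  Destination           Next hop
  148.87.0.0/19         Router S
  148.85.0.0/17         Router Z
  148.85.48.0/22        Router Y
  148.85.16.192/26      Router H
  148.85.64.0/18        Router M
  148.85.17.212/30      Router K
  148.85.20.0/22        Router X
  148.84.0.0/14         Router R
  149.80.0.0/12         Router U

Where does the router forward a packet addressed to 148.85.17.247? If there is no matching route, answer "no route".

Routes whose prefix contains 148.85.17.247:
  148.84.0.0/14 (148.84.0.0 - 148.87.255.255) -> Router R
  148.85.0.0/17 (148.85.0.0 - 148.85.127.255) -> Router Z
More-specific entries that do NOT match:
  148.85.17.212/30 (148.85.17.212 - 148.85.17.215) does not contain 148.85.17.247
  148.85.16.192/26 (148.85.16.192 - 148.85.16.255) does not contain 148.85.17.247
  148.85.48.0/22 (148.85.48.0 - 148.85.51.255) does not contain 148.85.17.247
  148.85.20.0/22 (148.85.20.0 - 148.85.23.255) does not contain 148.85.17.247
  148.87.0.0/19 (148.87.0.0 - 148.87.31.255) does not contain 148.85.17.247
  148.85.64.0/18 (148.85.64.0 - 148.85.127.255) does not contain 148.85.17.247
Longest matching prefix is /17 -> next hop Router Z.

Router Z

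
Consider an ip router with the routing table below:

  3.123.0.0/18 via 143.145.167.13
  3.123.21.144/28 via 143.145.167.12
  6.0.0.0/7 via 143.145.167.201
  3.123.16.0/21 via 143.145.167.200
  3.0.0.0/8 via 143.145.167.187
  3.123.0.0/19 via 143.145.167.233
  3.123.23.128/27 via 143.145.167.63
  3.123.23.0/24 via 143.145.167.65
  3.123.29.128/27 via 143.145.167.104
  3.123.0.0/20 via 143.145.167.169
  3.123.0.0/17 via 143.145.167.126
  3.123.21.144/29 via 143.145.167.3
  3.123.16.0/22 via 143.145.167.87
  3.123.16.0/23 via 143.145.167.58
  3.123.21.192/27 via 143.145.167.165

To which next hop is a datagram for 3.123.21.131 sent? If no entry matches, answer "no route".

Routes whose prefix contains 3.123.21.131:
  3.0.0.0/8 (3.0.0.0 - 3.255.255.255) -> 143.145.167.187
  3.123.0.0/17 (3.123.0.0 - 3.123.127.255) -> 143.145.167.126
  3.123.0.0/18 (3.123.0.0 - 3.123.63.255) -> 143.145.167.13
  3.123.0.0/19 (3.123.0.0 - 3.123.31.255) -> 143.145.167.233
  3.123.16.0/21 (3.123.16.0 - 3.123.23.255) -> 143.145.167.200
More-specific entries that do NOT match:
  3.123.21.144/29 (3.123.21.144 - 3.123.21.151) does not contain 3.123.21.131
  3.123.21.144/28 (3.123.21.144 - 3.123.21.159) does not contain 3.123.21.131
  3.123.23.128/27 (3.123.23.128 - 3.123.23.159) does not contain 3.123.21.131
  3.123.29.128/27 (3.123.29.128 - 3.123.29.159) does not contain 3.123.21.131
  3.123.21.192/27 (3.123.21.192 - 3.123.21.223) does not contain 3.123.21.131
  3.123.23.0/24 (3.123.23.0 - 3.123.23.255) does not contain 3.123.21.131
  3.123.16.0/23 (3.123.16.0 - 3.123.17.255) does not contain 3.123.21.131
  3.123.16.0/22 (3.123.16.0 - 3.123.19.255) does not contain 3.123.21.131
Longest matching prefix is /21 -> next hop 143.145.167.200.

143.145.167.200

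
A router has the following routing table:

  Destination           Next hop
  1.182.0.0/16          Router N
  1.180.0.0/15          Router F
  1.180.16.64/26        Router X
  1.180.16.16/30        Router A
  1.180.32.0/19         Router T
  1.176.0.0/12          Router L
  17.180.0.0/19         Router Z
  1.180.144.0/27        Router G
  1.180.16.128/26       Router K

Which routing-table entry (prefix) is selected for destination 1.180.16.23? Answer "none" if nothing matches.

1.180.0.0/15

Entries matching 1.180.16.23:
  1.176.0.0/12 (1.176.0.0 - 1.191.255.255)
  1.180.0.0/15 (1.180.0.0 - 1.181.255.255)
Most specific is 1.180.0.0/15.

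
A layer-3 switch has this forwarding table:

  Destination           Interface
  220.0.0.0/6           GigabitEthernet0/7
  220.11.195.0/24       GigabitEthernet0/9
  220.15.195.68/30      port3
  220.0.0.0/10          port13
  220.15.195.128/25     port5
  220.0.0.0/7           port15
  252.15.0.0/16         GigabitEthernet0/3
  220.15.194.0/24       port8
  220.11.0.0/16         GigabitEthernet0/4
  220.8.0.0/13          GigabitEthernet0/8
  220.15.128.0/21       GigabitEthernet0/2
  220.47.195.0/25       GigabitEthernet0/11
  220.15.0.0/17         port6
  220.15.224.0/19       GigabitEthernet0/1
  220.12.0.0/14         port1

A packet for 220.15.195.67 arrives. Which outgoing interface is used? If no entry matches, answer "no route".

port1

Routes whose prefix contains 220.15.195.67:
  220.0.0.0/6 (220.0.0.0 - 223.255.255.255) -> GigabitEthernet0/7
  220.0.0.0/7 (220.0.0.0 - 221.255.255.255) -> port15
  220.0.0.0/10 (220.0.0.0 - 220.63.255.255) -> port13
  220.8.0.0/13 (220.8.0.0 - 220.15.255.255) -> GigabitEthernet0/8
  220.12.0.0/14 (220.12.0.0 - 220.15.255.255) -> port1
More-specific entries that do NOT match:
  220.15.195.68/30 (220.15.195.68 - 220.15.195.71) does not contain 220.15.195.67
  220.15.195.128/25 (220.15.195.128 - 220.15.195.255) does not contain 220.15.195.67
  220.47.195.0/25 (220.47.195.0 - 220.47.195.127) does not contain 220.15.195.67
  220.11.195.0/24 (220.11.195.0 - 220.11.195.255) does not contain 220.15.195.67
  220.15.194.0/24 (220.15.194.0 - 220.15.194.255) does not contain 220.15.195.67
  220.15.128.0/21 (220.15.128.0 - 220.15.135.255) does not contain 220.15.195.67
  220.15.224.0/19 (220.15.224.0 - 220.15.255.255) does not contain 220.15.195.67
  220.15.0.0/17 (220.15.0.0 - 220.15.127.255) does not contain 220.15.195.67
  252.15.0.0/16 (252.15.0.0 - 252.15.255.255) does not contain 220.15.195.67
  220.11.0.0/16 (220.11.0.0 - 220.11.255.255) does not contain 220.15.195.67
Longest matching prefix is /14 -> interface port1.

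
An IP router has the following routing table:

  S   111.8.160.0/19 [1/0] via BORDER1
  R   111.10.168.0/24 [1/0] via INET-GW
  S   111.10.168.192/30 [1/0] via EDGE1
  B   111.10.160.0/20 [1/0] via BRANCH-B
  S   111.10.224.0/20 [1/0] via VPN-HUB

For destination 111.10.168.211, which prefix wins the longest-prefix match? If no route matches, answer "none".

111.10.168.0/24

Entries matching 111.10.168.211:
  111.10.160.0/20 (111.10.160.0 - 111.10.175.255)
  111.10.168.0/24 (111.10.168.0 - 111.10.168.255)
Most specific is 111.10.168.0/24.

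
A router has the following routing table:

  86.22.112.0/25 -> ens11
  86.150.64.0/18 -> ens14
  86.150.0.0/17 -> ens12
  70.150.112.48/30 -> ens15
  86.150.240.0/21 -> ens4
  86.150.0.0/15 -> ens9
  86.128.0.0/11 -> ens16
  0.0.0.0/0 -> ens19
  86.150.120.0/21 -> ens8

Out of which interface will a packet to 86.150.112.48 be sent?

ens14

Routes whose prefix contains 86.150.112.48:
  0.0.0.0/0 (default, matches everything) -> ens19
  86.128.0.0/11 (86.128.0.0 - 86.159.255.255) -> ens16
  86.150.0.0/15 (86.150.0.0 - 86.151.255.255) -> ens9
  86.150.0.0/17 (86.150.0.0 - 86.150.127.255) -> ens12
  86.150.64.0/18 (86.150.64.0 - 86.150.127.255) -> ens14
More-specific entries that do NOT match:
  70.150.112.48/30 (70.150.112.48 - 70.150.112.51) does not contain 86.150.112.48
  86.22.112.0/25 (86.22.112.0 - 86.22.112.127) does not contain 86.150.112.48
  86.150.240.0/21 (86.150.240.0 - 86.150.247.255) does not contain 86.150.112.48
  86.150.120.0/21 (86.150.120.0 - 86.150.127.255) does not contain 86.150.112.48
Longest matching prefix is /18 -> interface ens14.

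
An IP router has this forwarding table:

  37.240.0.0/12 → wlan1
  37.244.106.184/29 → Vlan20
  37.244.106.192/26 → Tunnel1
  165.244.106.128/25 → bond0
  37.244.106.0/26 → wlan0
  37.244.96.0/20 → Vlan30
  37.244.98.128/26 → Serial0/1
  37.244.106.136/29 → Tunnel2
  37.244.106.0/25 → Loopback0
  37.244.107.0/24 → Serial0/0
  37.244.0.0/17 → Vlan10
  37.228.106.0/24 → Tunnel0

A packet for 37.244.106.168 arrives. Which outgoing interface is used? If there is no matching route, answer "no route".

Vlan30

Routes whose prefix contains 37.244.106.168:
  37.240.0.0/12 (37.240.0.0 - 37.255.255.255) -> wlan1
  37.244.0.0/17 (37.244.0.0 - 37.244.127.255) -> Vlan10
  37.244.96.0/20 (37.244.96.0 - 37.244.111.255) -> Vlan30
More-specific entries that do NOT match:
  37.244.106.184/29 (37.244.106.184 - 37.244.106.191) does not contain 37.244.106.168
  37.244.106.136/29 (37.244.106.136 - 37.244.106.143) does not contain 37.244.106.168
  37.244.106.192/26 (37.244.106.192 - 37.244.106.255) does not contain 37.244.106.168
  37.244.106.0/26 (37.244.106.0 - 37.244.106.63) does not contain 37.244.106.168
  37.244.98.128/26 (37.244.98.128 - 37.244.98.191) does not contain 37.244.106.168
  165.244.106.128/25 (165.244.106.128 - 165.244.106.255) does not contain 37.244.106.168
  37.244.106.0/25 (37.244.106.0 - 37.244.106.127) does not contain 37.244.106.168
  37.244.107.0/24 (37.244.107.0 - 37.244.107.255) does not contain 37.244.106.168
  37.228.106.0/24 (37.228.106.0 - 37.228.106.255) does not contain 37.244.106.168
Longest matching prefix is /20 -> interface Vlan30.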